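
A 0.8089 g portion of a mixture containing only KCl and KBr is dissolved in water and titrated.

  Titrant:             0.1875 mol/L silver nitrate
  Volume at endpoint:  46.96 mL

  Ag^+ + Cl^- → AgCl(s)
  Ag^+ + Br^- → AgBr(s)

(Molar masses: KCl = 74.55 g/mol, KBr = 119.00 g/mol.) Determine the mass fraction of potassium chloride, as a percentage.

n(AgNO3) = 0.04696 × 0.1875 = 8.805 × 10^-3 mol
Let x = n(KCl), y = n(KBr).
Titrant: 1x + 1y = 8.805 × 10^-3;  mass: 74.55x + 119.00y = 0.8089
Solving, x = 5.374 × 10^-3 mol, y = 3.431 × 10^-3 mol
mass of KCl = 5.374 × 10^-3 × 74.55 = 0.4007 g
% KCl = 0.4007 / 0.8089 × 100 = 49.53 %

49.53 %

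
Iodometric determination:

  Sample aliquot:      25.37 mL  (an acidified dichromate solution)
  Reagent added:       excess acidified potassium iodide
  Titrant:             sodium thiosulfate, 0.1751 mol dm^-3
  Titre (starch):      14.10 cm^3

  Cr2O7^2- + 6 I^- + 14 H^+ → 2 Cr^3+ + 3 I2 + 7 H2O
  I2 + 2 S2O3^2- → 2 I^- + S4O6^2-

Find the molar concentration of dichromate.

0.01622 mol/L

n(S2O3^2-) = 0.01410 × 0.1751 = 2.469 × 10^-3 mol
n(I2) = n(S2O3^2-)/2 = 1.234 × 10^-3 mol
From the 1:3 ratio, n(Cr2O7^2-) in the aliquot = 1/3 × 1.234 × 10^-3 = 4.115 × 10^-4 mol
[Cr2O7^2-] = 4.115 × 10^-4 / 0.02537 = 0.01622 mol/L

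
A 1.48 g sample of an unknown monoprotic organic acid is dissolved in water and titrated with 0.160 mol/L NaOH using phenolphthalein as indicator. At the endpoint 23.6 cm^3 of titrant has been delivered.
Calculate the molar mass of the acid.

n(NaOH) = 0.0236 L × 0.160 mol/L = 3.78 × 10^-3 mol
n(HA) = 3.78 × 10^-3 mol (1:1 ratio)
M = m / n = 1.48 g / 3.78 × 10^-3 mol = 392 g/mol

392 g/mol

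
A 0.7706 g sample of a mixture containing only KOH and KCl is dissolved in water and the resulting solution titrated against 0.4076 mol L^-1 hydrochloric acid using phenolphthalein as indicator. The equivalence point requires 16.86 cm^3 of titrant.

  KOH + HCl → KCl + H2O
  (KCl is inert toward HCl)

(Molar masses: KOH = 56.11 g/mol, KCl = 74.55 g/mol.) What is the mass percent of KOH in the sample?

n(HCl) = 0.01686 × 0.4076 = 6.872 × 10^-3 mol
Let x = n(KOH), y = n(KCl).
Titrant: 1x = 6.872 × 10^-3;  mass: 56.11x + 74.55y = 0.7706
Solving, x = 6.872 × 10^-3 mol, y = 5.164 × 10^-3 mol
mass of KOH = 6.872 × 10^-3 × 56.11 = 0.3856 g
% KOH = 0.3856 / 0.7706 × 100 = 50.04 %

50.04 %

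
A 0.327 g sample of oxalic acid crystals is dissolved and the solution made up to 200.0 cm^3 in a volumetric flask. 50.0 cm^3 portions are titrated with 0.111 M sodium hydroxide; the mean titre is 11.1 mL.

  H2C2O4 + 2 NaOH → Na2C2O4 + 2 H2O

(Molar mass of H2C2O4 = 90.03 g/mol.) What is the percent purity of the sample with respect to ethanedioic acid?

n(NaOH) per titration = 0.0111 × 0.111 = 1.23 × 10^-3 mol
From the 1:2 ratio, n(H2C2O4) in each aliquot = 1/2 × 1.23 × 10^-3 = 6.16 × 10^-4 mol
n(H2C2O4) in the whole flask = 6.16 × 10^-4 × 200.0/50.0 = 2.46 × 10^-3 mol
mass of H2C2O4 = 2.46 × 10^-3 × 90.03 = 0.222 g
% H2C2O4 = 0.222 / 0.327 × 100 = 67.8 %

67.8 %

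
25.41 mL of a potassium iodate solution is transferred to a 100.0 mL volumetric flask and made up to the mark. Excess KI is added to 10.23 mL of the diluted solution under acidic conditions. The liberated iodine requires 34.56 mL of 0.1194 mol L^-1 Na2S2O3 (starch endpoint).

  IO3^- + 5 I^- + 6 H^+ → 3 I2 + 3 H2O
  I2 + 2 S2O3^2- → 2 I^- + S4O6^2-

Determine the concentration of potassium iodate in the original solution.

n(S2O3^2-) = 0.03456 × 0.1194 = 4.126 × 10^-3 mol
n(I2) = n(S2O3^2-)/2 = 2.063 × 10^-3 mol
From the 1:3 ratio, n(IO3^-) in the aliquot = 1/3 × 2.063 × 10^-3 = 6.877 × 10^-4 mol
[IO3^-]_dilute = 6.877 × 10^-4 / 0.01023 = 0.06723 mol/L
[IO3^-]_original = 0.06723 × 100.0/25.41 = 0.2646 mol/L

0.2646 mol/L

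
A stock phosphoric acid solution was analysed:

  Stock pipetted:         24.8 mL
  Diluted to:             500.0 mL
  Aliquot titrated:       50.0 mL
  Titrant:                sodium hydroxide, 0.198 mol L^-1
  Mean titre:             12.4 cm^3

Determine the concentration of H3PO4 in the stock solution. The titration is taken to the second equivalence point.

H3PO4 + 2 NaOH → Na2HPO4 + 2 H2O
n(NaOH) = 0.0124 × 0.198 = 2.46 × 10^-3 mol
From the 1:2 ratio, n(H3PO4) in the aliquot = 1/2 × 2.46 × 10^-3 = 1.23 × 10^-3 mol
[H3PO4]_dilute = 1.23 × 10^-3 / 0.0500 = 0.0246 mol/L
Dilution factor = 500.0 / 24.8 = 20.16
[H3PO4]_stock = 0.0246 × 20.16 = 0.495 mol/L

0.495 mol/L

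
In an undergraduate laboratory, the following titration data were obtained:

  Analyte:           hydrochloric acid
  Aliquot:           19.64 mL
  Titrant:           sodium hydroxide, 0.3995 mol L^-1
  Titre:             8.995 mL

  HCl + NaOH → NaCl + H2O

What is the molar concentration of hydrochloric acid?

n(NaOH) = 0.008995 L × 0.3995 mol/L = 3.594 × 10^-3 mol
n(HCl) = 3.594 × 10^-3 mol (1:1 mole ratio)
[HCl] = 3.594 × 10^-3 mol / 0.01964 L = 0.1830 mol/L

0.1830 mol/L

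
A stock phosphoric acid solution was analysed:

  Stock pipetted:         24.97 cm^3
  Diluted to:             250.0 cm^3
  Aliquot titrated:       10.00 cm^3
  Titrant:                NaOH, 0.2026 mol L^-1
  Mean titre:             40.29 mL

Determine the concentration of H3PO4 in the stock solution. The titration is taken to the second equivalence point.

4.086 mol/L

H3PO4 + 2 NaOH → Na2HPO4 + 2 H2O
n(NaOH) = 0.04029 × 0.2026 = 8.163 × 10^-3 mol
From the 1:2 ratio, n(H3PO4) in the aliquot = 1/2 × 8.163 × 10^-3 = 4.081 × 10^-3 mol
[H3PO4]_dilute = 4.081 × 10^-3 / 0.01000 = 0.4081 mol/L
Dilution factor = 250.0 / 24.97 = 10.01
[H3PO4]_stock = 0.4081 × 10.01 = 4.086 mol/L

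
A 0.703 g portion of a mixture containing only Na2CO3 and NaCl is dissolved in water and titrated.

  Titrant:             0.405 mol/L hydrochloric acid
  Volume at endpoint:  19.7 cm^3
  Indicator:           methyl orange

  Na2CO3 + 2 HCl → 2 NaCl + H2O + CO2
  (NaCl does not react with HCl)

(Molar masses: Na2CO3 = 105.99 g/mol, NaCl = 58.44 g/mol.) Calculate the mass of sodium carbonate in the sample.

0.423 g

n(HCl) = 0.0197 × 0.405 = 7.98 × 10^-3 mol
Let x = n(Na2CO3), y = n(NaCl).
Titrant: 2x = 7.98 × 10^-3;  mass: 105.99x + 58.44y = 0.703
Solving, x = 3.99 × 10^-3 mol, y = 4.79 × 10^-3 mol
mass of Na2CO3 = 3.99 × 10^-3 × 105.99 = 0.423 g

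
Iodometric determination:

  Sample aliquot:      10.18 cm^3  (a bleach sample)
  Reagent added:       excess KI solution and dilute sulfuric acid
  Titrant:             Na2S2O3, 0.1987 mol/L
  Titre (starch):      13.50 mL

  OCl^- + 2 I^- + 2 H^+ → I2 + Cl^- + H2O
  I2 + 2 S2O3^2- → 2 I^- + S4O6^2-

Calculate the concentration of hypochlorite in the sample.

0.1318 mol/L

n(S2O3^2-) = 0.01350 × 0.1987 = 2.682 × 10^-3 mol
n(I2) = n(S2O3^2-)/2 = 1.341 × 10^-3 mol
n(OCl^-) in the aliquot = 1.341 × 10^-3 mol (1:1 ratio)
[OCl^-] = 1.341 × 10^-3 / 0.01018 = 0.1318 mol/L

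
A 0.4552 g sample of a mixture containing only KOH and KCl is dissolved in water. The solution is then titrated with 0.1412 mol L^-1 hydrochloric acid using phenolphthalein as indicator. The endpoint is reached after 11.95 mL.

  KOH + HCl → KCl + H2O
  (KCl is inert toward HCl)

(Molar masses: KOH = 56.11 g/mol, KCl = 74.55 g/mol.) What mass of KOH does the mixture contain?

0.09468 g

n(HCl) = 0.01195 × 0.1412 = 1.687 × 10^-3 mol
Let x = n(KOH), y = n(KCl).
Titrant: 1x = 1.687 × 10^-3;  mass: 56.11x + 74.55y = 0.4552
Solving, x = 1.687 × 10^-3 mol, y = 4.836 × 10^-3 mol
mass of KOH = 1.687 × 10^-3 × 56.11 = 0.09468 g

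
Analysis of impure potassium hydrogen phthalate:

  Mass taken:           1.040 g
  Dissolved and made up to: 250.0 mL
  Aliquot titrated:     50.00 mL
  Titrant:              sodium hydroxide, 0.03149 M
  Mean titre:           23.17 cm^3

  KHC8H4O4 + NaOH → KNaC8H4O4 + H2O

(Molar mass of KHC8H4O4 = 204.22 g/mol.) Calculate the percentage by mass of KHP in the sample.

n(NaOH) per titration = 0.02317 × 0.03149 = 7.296 × 10^-4 mol
n(KHC8H4O4) in each aliquot = 7.296 × 10^-4 mol (1:1 ratio)
n(KHC8H4O4) in the whole flask = 7.296 × 10^-4 × 250.0/50.00 = 3.648 × 10^-3 mol
mass of KHC8H4O4 = 3.648 × 10^-3 × 204.22 = 0.7450 g
% KHC8H4O4 = 0.7450 / 1.040 × 100 = 71.64 %

71.64 %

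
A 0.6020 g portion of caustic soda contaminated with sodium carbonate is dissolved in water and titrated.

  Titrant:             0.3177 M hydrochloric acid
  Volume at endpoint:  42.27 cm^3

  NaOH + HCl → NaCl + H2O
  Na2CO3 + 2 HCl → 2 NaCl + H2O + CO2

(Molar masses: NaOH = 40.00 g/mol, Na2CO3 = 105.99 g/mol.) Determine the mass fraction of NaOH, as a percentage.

56.08 %

n(HCl) = 0.04227 × 0.3177 = 0.01343 mol
Let x = n(NaOH), y = n(Na2CO3).
Titrant: 1x + 2y = 0.01343;  mass: 40.00x + 105.99y = 0.6020
Solving, x = 8.440 × 10^-3 mol, y = 2.495 × 10^-3 mol
mass of NaOH = 8.440 × 10^-3 × 40.00 = 0.3376 g
% NaOH = 0.3376 / 0.6020 × 100 = 56.08 %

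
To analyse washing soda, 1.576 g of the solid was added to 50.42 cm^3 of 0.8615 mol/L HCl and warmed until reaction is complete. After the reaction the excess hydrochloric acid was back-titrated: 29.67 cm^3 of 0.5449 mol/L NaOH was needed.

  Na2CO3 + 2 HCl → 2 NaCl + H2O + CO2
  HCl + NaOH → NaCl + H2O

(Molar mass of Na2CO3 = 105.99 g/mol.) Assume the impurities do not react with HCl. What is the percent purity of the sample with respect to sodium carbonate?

91.70 %

n(HCl) added = 0.05042 × 0.8615 = 0.04344 mol
n(NaOH) used in back-titration = 0.02967 × 0.5449 = 0.01617 mol
n(HCl) left over = 0.01617 mol (1:1 ratio)
n(HCl) consumed by analyte = 0.04344 − 0.01617 = 0.02727 mol
From the 1:2 ratio, n(Na2CO3) = 1/2 × 0.02727 = 0.01363 mol
mass of Na2CO3 = 0.01363 × 105.99 = 1.445 g
% Na2CO3 = 1.445 / 1.576 × 100 = 91.70 %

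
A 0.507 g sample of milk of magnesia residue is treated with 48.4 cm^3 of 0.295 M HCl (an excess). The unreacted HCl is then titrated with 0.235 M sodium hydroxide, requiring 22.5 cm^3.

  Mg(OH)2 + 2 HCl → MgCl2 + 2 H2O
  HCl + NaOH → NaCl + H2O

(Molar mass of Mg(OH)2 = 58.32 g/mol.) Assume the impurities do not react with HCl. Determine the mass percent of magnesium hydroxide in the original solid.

n(HCl) added = 0.0484 × 0.295 = 0.0143 mol
n(NaOH) used in back-titration = 0.0225 × 0.235 = 5.29 × 10^-3 mol
n(HCl) left over = 5.29 × 10^-3 mol (1:1 ratio)
n(HCl) consumed by analyte = 0.0143 − 5.29 × 10^-3 = 8.99 × 10^-3 mol
From the 1:2 ratio, n(Mg(OH)2) = 1/2 × 8.99 × 10^-3 = 4.50 × 10^-3 mol
mass of Mg(OH)2 = 4.50 × 10^-3 × 58.32 = 0.262 g
% Mg(OH)2 = 0.262 / 0.507 × 100 = 51.7 %

51.7 %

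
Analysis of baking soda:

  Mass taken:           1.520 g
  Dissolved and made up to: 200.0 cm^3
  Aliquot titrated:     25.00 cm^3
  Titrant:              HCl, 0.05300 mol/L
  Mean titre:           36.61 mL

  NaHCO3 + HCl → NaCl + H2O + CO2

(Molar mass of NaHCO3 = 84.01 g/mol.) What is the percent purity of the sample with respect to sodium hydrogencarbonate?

85.79 %

n(HCl) per titration = 0.03661 × 0.05300 = 1.940 × 10^-3 mol
n(NaHCO3) in each aliquot = 1.940 × 10^-3 mol (1:1 ratio)
n(NaHCO3) in the whole flask = 1.940 × 10^-3 × 200.0/25.00 = 0.01552 mol
mass of NaHCO3 = 0.01552 × 84.01 = 1.304 g
% NaHCO3 = 1.304 / 1.520 × 100 = 85.79 %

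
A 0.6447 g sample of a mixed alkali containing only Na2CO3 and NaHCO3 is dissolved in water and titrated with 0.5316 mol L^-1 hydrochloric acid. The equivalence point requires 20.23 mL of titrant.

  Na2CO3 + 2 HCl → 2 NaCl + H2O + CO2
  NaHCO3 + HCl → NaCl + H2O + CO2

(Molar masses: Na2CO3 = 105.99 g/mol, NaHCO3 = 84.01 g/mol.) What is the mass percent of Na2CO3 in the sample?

68.58 %

n(HCl) = 0.02023 × 0.5316 = 0.01075 mol
Let x = n(Na2CO3), y = n(NaHCO3).
Titrant: 2x + 1y = 0.01075;  mass: 105.99x + 84.01y = 0.6447
Solving, x = 4.172 × 10^-3 mol, y = 2.411 × 10^-3 mol
mass of Na2CO3 = 4.172 × 10^-3 × 105.99 = 0.4422 g
% Na2CO3 = 0.4422 / 0.6447 × 100 = 68.58 %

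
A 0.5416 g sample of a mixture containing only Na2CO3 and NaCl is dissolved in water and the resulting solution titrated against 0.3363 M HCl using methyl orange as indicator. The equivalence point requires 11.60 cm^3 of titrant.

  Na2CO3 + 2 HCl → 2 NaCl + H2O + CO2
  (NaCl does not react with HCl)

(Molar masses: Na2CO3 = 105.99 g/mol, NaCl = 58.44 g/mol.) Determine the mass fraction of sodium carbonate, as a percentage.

n(HCl) = 0.01160 × 0.3363 = 3.901 × 10^-3 mol
Let x = n(Na2CO3), y = n(NaCl).
Titrant: 2x = 3.901 × 10^-3;  mass: 105.99x + 58.44y = 0.5416
Solving, x = 1.951 × 10^-3 mol, y = 5.730 × 10^-3 mol
mass of Na2CO3 = 1.951 × 10^-3 × 105.99 = 0.2067 g
% Na2CO3 = 0.2067 / 0.5416 × 100 = 38.17 %

38.17 %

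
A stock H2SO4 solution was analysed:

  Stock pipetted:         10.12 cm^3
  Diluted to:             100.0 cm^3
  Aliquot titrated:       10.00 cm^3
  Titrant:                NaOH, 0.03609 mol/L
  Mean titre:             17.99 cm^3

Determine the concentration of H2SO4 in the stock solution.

0.3208 mol/L

H2SO4 + 2 NaOH → Na2SO4 + 2 H2O
n(NaOH) = 0.01799 × 0.03609 = 6.493 × 10^-4 mol
From the 1:2 ratio, n(H2SO4) in the aliquot = 1/2 × 6.493 × 10^-4 = 3.246 × 10^-4 mol
[H2SO4]_dilute = 3.246 × 10^-4 / 0.01000 = 0.03246 mol/L
Dilution factor = 100.0 / 10.12 = 9.881
[H2SO4]_stock = 0.03246 × 9.881 = 0.3208 mol/L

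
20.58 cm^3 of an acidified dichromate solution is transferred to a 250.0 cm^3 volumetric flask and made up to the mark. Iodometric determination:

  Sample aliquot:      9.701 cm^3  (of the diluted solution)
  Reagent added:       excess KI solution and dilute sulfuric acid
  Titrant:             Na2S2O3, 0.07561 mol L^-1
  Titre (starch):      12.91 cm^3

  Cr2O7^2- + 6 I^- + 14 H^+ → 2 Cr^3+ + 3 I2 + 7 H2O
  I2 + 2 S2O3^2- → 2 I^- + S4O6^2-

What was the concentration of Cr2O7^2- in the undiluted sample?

0.2037 mol/L

n(S2O3^2-) = 0.01291 × 0.07561 = 9.761 × 10^-4 mol
n(I2) = n(S2O3^2-)/2 = 4.881 × 10^-4 mol
From the 1:3 ratio, n(Cr2O7^2-) in the aliquot = 1/3 × 4.881 × 10^-4 = 1.627 × 10^-4 mol
[Cr2O7^2-]_dilute = 1.627 × 10^-4 / 0.009701 = 0.01677 mol/L
[Cr2O7^2-]_original = 0.01677 × 250.0/20.58 = 0.2037 mol/L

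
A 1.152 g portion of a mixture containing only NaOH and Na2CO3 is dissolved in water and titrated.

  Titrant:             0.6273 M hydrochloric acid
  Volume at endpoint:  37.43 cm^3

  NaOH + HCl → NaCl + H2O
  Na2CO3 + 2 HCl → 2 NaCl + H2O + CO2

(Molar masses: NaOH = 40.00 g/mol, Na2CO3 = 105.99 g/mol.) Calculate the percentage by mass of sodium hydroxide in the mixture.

24.67 %

n(HCl) = 0.03743 × 0.6273 = 0.02348 mol
Let x = n(NaOH), y = n(Na2CO3).
Titrant: 1x + 2y = 0.02348;  mass: 40.00x + 105.99y = 1.152
Solving, x = 7.104 × 10^-3 mol, y = 8.188 × 10^-3 mol
mass of NaOH = 7.104 × 10^-3 × 40.00 = 0.2842 g
% NaOH = 0.2842 / 1.152 × 100 = 24.67 %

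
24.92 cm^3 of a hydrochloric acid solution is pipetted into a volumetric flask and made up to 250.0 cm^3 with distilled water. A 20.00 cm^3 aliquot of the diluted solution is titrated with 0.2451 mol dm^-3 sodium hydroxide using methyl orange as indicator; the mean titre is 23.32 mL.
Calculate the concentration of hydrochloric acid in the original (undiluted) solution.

HCl + NaOH → NaCl + H2O
n(NaOH) = 0.02332 × 0.2451 = 5.716 × 10^-3 mol
n(HCl) in the aliquot = 5.716 × 10^-3 mol (1:1 ratio)
[HCl]_dilute = 5.716 × 10^-3 / 0.02000 = 0.2858 mol/L
Dilution factor = 250.0 / 24.92 = 10.03
[HCl]_stock = 0.2858 × 10.03 = 2.867 mol/L

2.867 mol/L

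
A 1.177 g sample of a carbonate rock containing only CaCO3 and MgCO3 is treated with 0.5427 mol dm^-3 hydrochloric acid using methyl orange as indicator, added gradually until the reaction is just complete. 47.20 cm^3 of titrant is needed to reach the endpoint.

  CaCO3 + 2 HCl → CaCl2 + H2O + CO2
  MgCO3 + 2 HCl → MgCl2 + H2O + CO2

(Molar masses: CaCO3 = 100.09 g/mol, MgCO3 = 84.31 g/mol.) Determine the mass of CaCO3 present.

0.6164 g

n(HCl) = 0.04720 × 0.5427 = 0.02562 mol
Let x = n(CaCO3), y = n(MgCO3).
Titrant: 2x + 2y = 0.02562;  mass: 100.09x + 84.31y = 1.177
Solving, x = 6.158 × 10^-3 mol, y = 6.649 × 10^-3 mol
mass of CaCO3 = 6.158 × 10^-3 × 100.09 = 0.6164 g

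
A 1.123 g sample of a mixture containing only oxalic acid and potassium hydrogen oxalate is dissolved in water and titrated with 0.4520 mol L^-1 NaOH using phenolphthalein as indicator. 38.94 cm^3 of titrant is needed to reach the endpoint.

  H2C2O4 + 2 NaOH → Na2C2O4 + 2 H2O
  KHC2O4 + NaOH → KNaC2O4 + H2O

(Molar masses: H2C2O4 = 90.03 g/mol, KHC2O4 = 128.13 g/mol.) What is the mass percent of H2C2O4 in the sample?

54.60 %

n(NaOH) = 0.03894 × 0.4520 = 0.01760 mol
Let x = n(H2C2O4), y = n(KHC2O4).
Titrant: 2x + 1y = 0.01760;  mass: 90.03x + 128.13y = 1.123
Solving, x = 6.811 × 10^-3 mol, y = 3.979 × 10^-3 mol
mass of H2C2O4 = 6.811 × 10^-3 × 90.03 = 0.6132 g
% H2C2O4 = 0.6132 / 1.123 × 100 = 54.60 %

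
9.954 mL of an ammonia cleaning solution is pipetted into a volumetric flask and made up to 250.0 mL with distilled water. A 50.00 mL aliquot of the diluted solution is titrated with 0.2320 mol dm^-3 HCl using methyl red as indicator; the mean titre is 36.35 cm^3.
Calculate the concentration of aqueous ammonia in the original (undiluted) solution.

4.236 mol/L

NH3 + HCl → NH4Cl
n(HCl) = 0.03635 × 0.2320 = 8.433 × 10^-3 mol
n(NH3) in the aliquot = 8.433 × 10^-3 mol (1:1 ratio)
[NH3]_dilute = 8.433 × 10^-3 / 0.05000 = 0.1687 mol/L
Dilution factor = 250.0 / 9.954 = 25.12
[NH3]_stock = 0.1687 × 25.12 = 4.236 mol/L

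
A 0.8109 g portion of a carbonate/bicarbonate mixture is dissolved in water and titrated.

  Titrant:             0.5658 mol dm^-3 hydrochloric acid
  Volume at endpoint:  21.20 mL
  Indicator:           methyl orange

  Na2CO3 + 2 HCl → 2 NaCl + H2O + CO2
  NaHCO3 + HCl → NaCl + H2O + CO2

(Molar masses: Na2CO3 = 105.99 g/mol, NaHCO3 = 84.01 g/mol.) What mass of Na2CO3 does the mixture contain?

0.3363 g

n(HCl) = 0.02120 × 0.5658 = 0.01199 mol
Let x = n(Na2CO3), y = n(NaHCO3).
Titrant: 2x + 1y = 0.01199;  mass: 105.99x + 84.01y = 0.8109
Solving, x = 3.173 × 10^-3 mol, y = 5.650 × 10^-3 mol
mass of Na2CO3 = 3.173 × 10^-3 × 105.99 = 0.3363 g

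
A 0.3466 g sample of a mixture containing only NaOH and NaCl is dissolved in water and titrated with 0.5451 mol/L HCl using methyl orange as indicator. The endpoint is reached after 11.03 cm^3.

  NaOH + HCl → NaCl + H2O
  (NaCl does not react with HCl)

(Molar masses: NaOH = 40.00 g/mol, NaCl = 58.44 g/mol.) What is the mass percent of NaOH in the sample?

69.39 %

n(HCl) = 0.01103 × 0.5451 = 6.012 × 10^-3 mol
Let x = n(NaOH), y = n(NaCl).
Titrant: 1x = 6.012 × 10^-3;  mass: 40.00x + 58.44y = 0.3466
Solving, x = 6.012 × 10^-3 mol, y = 1.816 × 10^-3 mol
mass of NaOH = 6.012 × 10^-3 × 40.00 = 0.2405 g
% NaOH = 0.2405 / 0.3466 × 100 = 69.39 %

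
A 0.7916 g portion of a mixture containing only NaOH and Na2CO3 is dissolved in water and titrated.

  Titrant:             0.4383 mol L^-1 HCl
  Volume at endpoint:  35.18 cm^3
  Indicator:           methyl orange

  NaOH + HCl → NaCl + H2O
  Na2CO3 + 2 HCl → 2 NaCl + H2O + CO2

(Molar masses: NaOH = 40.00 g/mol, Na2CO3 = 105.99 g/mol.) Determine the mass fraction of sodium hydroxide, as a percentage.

n(HCl) = 0.03518 × 0.4383 = 0.01542 mol
Let x = n(NaOH), y = n(Na2CO3).
Titrant: 1x + 2y = 0.01542;  mass: 40.00x + 105.99y = 0.7916
Solving, x = 1.966 × 10^-3 mol, y = 6.727 × 10^-3 mol
mass of NaOH = 1.966 × 10^-3 × 40.00 = 0.07865 g
% NaOH = 0.07865 / 0.7916 × 100 = 9.935 %

9.935 %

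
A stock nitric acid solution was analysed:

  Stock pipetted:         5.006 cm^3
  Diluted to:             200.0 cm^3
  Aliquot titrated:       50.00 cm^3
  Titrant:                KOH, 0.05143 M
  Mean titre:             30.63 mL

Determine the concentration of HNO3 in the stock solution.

HNO3 + KOH → KNO3 + H2O
n(KOH) = 0.03063 × 0.05143 = 1.575 × 10^-3 mol
n(HNO3) in the aliquot = 1.575 × 10^-3 mol (1:1 ratio)
[HNO3]_dilute = 1.575 × 10^-3 / 0.05000 = 0.03151 mol/L
Dilution factor = 200.0 / 5.006 = 39.95
[HNO3]_stock = 0.03151 × 39.95 = 1.259 mol/L

1.259 M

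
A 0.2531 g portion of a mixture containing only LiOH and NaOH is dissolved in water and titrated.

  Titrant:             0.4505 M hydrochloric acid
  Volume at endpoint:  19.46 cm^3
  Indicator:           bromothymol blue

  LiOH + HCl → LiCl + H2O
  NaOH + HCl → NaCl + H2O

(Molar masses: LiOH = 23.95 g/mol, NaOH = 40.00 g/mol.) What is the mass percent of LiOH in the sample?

n(HCl) = 0.01946 × 0.4505 = 8.767 × 10^-3 mol
Let x = n(LiOH), y = n(NaOH).
Titrant: 1x + 1y = 8.767 × 10^-3;  mass: 23.95x + 40.00y = 0.2531
Solving, x = 6.079 × 10^-3 mol, y = 2.688 × 10^-3 mol
mass of LiOH = 6.079 × 10^-3 × 23.95 = 0.1456 g
% LiOH = 0.1456 / 0.2531 × 100 = 57.52 %

57.52 %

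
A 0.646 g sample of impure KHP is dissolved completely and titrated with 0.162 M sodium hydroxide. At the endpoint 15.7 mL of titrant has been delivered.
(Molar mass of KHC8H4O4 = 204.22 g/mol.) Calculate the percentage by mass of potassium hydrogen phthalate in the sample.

80.4 %

KHC8H4O4 + NaOH → KNaC8H4O4 + H2O
n(NaOH) = 0.0157 L × 0.162 mol/L = 2.54 × 10^-3 mol
n(KHC8H4O4) = 2.54 × 10^-3 mol (1:1 ratio)
mass of KHC8H4O4 = 2.54 × 10^-3 × 204.22 g/mol = 0.519 g
% KHC8H4O4 = 0.519 / 0.646 × 100 = 80.4 %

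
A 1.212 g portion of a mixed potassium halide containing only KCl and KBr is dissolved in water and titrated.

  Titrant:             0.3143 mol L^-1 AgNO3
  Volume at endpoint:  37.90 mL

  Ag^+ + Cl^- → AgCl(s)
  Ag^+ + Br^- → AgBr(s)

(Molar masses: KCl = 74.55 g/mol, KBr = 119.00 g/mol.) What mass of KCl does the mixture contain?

n(AgNO3) = 0.03790 × 0.3143 = 0.01191 mol
Let x = n(KCl), y = n(KBr).
Titrant: 1x + 1y = 0.01191;  mass: 74.55x + 119.00y = 1.212
Solving, x = 4.624 × 10^-3 mol, y = 7.288 × 10^-3 mol
mass of KCl = 4.624 × 10^-3 × 74.55 = 0.3447 g

0.3447 g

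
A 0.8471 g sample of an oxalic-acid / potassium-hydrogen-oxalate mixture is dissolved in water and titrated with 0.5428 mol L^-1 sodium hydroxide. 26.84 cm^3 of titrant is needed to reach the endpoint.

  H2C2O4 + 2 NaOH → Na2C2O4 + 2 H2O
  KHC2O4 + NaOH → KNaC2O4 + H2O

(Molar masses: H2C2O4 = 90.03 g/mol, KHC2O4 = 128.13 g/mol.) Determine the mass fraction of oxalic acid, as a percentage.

n(NaOH) = 0.02684 × 0.5428 = 0.01457 mol
Let x = n(H2C2O4), y = n(KHC2O4).
Titrant: 2x + 1y = 0.01457;  mass: 90.03x + 128.13y = 0.8471
Solving, x = 6.134 × 10^-3 mol, y = 2.301 × 10^-3 mol
mass of H2C2O4 = 6.134 × 10^-3 × 90.03 = 0.5522 g
% H2C2O4 = 0.5522 / 0.8471 × 100 = 65.19 %

65.19 %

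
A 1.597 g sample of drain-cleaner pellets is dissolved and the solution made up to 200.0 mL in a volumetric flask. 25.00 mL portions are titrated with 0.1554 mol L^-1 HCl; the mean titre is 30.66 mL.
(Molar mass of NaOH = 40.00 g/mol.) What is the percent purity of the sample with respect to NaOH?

NaOH + HCl → NaCl + H2O
n(HCl) per titration = 0.03066 × 0.1554 = 4.765 × 10^-3 mol
n(NaOH) in each aliquot = 4.765 × 10^-3 mol (1:1 ratio)
n(NaOH) in the whole flask = 4.765 × 10^-3 × 200.0/25.00 = 0.03812 mol
mass of NaOH = 0.03812 × 40.00 = 1.525 g
% NaOH = 1.525 / 1.597 × 100 = 95.47 %

95.47 %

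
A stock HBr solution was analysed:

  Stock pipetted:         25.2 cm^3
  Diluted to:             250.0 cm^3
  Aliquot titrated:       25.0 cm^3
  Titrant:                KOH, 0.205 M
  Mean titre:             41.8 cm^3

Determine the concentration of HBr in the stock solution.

HBr + KOH → KBr + H2O
n(KOH) = 0.0418 × 0.205 = 8.57 × 10^-3 mol
n(HBr) in the aliquot = 8.57 × 10^-3 mol (1:1 ratio)
[HBr]_dilute = 8.57 × 10^-3 / 0.0250 = 0.343 mol/L
Dilution factor = 250.0 / 25.2 = 9.921
[HBr]_stock = 0.343 × 9.921 = 3.40 mol/L

3.40 M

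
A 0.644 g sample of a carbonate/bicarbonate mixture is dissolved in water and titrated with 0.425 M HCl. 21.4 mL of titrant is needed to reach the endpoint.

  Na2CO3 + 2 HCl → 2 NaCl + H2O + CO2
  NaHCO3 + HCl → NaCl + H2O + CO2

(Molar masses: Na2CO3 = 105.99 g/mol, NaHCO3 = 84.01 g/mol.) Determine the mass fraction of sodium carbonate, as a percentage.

n(HCl) = 0.0214 × 0.425 = 9.09 × 10^-3 mol
Let x = n(Na2CO3), y = n(NaHCO3).
Titrant: 2x + 1y = 9.09 × 10^-3;  mass: 105.99x + 84.01y = 0.644
Solving, x = 1.94 × 10^-3 mol, y = 5.22 × 10^-3 mol
mass of Na2CO3 = 1.94 × 10^-3 × 105.99 = 0.205 g
% Na2CO3 = 0.205 / 0.644 × 100 = 31.9 %

31.9 %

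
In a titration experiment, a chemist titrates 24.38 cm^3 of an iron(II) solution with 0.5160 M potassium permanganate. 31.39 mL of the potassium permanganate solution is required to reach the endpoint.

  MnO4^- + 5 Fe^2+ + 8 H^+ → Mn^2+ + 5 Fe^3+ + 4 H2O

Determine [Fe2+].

3.322 M

n(KMnO4) = 0.03139 L × 0.5160 mol/L = 0.01620 mol
From the 5:1 mole ratio, n(Fe2+) = 5/1 × 0.01620 = 0.08099 mol
[Fe2+] = 0.08099 mol / 0.02438 L = 3.322 mol/L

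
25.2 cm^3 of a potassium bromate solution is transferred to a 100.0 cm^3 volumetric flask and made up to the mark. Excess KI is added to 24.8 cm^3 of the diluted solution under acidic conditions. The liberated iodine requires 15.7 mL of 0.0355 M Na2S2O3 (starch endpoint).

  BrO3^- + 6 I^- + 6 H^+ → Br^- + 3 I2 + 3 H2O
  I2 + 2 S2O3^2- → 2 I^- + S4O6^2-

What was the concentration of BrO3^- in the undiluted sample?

n(S2O3^2-) = 0.0157 × 0.0355 = 5.57 × 10^-4 mol
n(I2) = n(S2O3^2-)/2 = 2.79 × 10^-4 mol
From the 1:3 ratio, n(BrO3^-) in the aliquot = 1/3 × 2.79 × 10^-4 = 9.29 × 10^-5 mol
[BrO3^-]_dilute = 9.29 × 10^-5 / 0.0248 = 0.00375 mol/L
[BrO3^-]_original = 0.00375 × 100.0/25.2 = 0.0149 mol/L

0.0149 M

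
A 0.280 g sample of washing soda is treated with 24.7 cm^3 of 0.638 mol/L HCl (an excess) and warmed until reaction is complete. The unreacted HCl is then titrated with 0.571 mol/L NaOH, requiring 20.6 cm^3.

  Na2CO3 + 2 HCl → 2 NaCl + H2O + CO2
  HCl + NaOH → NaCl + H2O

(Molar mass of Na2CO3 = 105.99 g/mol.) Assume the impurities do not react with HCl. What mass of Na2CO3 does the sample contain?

0.212 g

n(HCl) added = 0.0247 × 0.638 = 0.0158 mol
n(NaOH) used in back-titration = 0.0206 × 0.571 = 0.0118 mol
n(HCl) left over = 0.0118 mol (1:1 ratio)
n(HCl) consumed by analyte = 0.0158 − 0.0118 = 4.00 × 10^-3 mol
From the 1:2 ratio, n(Na2CO3) = 1/2 × 4.00 × 10^-3 = 2.00 × 10^-3 mol
mass of Na2CO3 = 2.00 × 10^-3 × 105.99 = 0.212 g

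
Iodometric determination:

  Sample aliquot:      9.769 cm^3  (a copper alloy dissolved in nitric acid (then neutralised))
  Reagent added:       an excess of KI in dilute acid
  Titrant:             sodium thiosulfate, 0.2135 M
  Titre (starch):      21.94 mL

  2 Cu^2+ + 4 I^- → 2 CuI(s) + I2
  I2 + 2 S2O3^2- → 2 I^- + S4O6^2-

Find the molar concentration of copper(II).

n(S2O3^2-) = 0.02194 × 0.2135 = 4.684 × 10^-3 mol
n(I2) = n(S2O3^2-)/2 = 2.342 × 10^-3 mol
From the 2:1 ratio, n(Cu2+) in the aliquot = 2/1 × 2.342 × 10^-3 = 4.684 × 10^-3 mol
[Cu2+] = 4.684 × 10^-3 / 0.009769 = 0.4795 mol/L

0.4795 M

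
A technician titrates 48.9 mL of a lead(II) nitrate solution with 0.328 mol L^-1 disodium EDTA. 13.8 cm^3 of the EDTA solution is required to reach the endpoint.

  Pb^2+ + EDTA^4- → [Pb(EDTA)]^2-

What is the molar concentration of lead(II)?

n(EDTA) = 0.0138 L × 0.328 mol/L = 4.53 × 10^-3 mol
n(Pb2+) = 4.53 × 10^-3 mol (1:1 mole ratio)
[Pb2+] = 4.53 × 10^-3 mol / 0.0489 L = 0.0926 mol/L

0.0926 mol/L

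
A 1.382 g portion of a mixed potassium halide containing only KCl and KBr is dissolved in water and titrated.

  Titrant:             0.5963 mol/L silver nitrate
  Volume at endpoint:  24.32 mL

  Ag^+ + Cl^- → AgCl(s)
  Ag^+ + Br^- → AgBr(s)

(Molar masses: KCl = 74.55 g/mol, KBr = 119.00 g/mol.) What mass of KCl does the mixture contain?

0.5765 g

n(AgNO3) = 0.02432 × 0.5963 = 0.01450 mol
Let x = n(KCl), y = n(KBr).
Titrant: 1x + 1y = 0.01450;  mass: 74.55x + 119.00y = 1.382
Solving, x = 7.733 × 10^-3 mol, y = 6.769 × 10^-3 mol
mass of KCl = 7.733 × 10^-3 × 74.55 = 0.5765 g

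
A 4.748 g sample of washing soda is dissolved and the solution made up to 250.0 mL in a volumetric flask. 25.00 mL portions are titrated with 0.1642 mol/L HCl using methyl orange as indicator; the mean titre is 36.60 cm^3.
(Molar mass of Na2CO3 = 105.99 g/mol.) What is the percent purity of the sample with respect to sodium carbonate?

Na2CO3 + 2 HCl → 2 NaCl + H2O + CO2
n(HCl) per titration = 0.03660 × 0.1642 = 6.010 × 10^-3 mol
From the 1:2 ratio, n(Na2CO3) in each aliquot = 1/2 × 6.010 × 10^-3 = 3.005 × 10^-3 mol
n(Na2CO3) in the whole flask = 3.005 × 10^-3 × 250.0/25.00 = 0.03005 mol
mass of Na2CO3 = 0.03005 × 105.99 = 3.185 g
% Na2CO3 = 3.185 / 4.748 × 100 = 67.08 %

67.08 %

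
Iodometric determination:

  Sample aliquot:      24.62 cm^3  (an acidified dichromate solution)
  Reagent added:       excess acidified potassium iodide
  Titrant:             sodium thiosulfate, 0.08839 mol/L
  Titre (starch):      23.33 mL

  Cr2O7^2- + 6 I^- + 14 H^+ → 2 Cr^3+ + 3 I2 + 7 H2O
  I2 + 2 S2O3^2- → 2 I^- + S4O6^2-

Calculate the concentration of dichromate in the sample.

n(S2O3^2-) = 0.02333 × 0.08839 = 2.062 × 10^-3 mol
n(I2) = n(S2O3^2-)/2 = 1.031 × 10^-3 mol
From the 1:3 ratio, n(Cr2O7^2-) in the aliquot = 1/3 × 1.031 × 10^-3 = 3.437 × 10^-4 mol
[Cr2O7^2-] = 3.437 × 10^-4 / 0.02462 = 0.01396 mol/L

0.01396 mol/L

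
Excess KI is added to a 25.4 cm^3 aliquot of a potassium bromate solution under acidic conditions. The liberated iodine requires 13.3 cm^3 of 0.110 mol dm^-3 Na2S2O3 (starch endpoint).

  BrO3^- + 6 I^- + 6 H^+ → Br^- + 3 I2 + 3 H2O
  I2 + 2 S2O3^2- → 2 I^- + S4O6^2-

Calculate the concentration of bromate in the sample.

n(S2O3^2-) = 0.0133 × 0.110 = 1.46 × 10^-3 mol
n(I2) = n(S2O3^2-)/2 = 7.32 × 10^-4 mol
From the 1:3 ratio, n(BrO3^-) in the aliquot = 1/3 × 7.32 × 10^-4 = 2.44 × 10^-4 mol
[BrO3^-] = 2.44 × 10^-4 / 0.0254 = 0.00960 mol/L

0.00960 mol/L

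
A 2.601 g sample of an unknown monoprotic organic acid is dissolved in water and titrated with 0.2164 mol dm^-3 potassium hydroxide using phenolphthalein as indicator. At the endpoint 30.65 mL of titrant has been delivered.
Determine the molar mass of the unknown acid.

392.2 g/mol

n(KOH) = 0.03065 L × 0.2164 mol/L = 6.633 × 10^-3 mol
n(HA) = 6.633 × 10^-3 mol (1:1 ratio)
M = m / n = 2.601 g / 6.633 × 10^-3 mol = 392.2 g/mol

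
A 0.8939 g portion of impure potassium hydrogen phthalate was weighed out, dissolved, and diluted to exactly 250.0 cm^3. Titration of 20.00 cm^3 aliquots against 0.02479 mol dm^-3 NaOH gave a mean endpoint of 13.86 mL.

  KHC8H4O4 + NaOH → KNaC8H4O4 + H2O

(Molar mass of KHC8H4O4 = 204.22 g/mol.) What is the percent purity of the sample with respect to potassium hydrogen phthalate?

n(NaOH) per titration = 0.01386 × 0.02479 = 3.436 × 10^-4 mol
n(KHC8H4O4) in each aliquot = 3.436 × 10^-4 mol (1:1 ratio)
n(KHC8H4O4) in the whole flask = 3.436 × 10^-4 × 250.0/20.00 = 4.295 × 10^-3 mol
mass of KHC8H4O4 = 4.295 × 10^-3 × 204.22 = 0.8771 g
% KHC8H4O4 = 0.8771 / 0.8939 × 100 = 98.12 %

98.12 %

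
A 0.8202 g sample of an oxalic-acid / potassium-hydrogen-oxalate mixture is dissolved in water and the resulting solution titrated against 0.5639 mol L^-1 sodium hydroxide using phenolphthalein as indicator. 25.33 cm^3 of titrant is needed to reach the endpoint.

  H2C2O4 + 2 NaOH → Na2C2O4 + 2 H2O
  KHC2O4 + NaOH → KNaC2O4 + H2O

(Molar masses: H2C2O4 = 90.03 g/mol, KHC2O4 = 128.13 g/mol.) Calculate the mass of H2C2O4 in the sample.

n(NaOH) = 0.02533 × 0.5639 = 0.01428 mol
Let x = n(H2C2O4), y = n(KHC2O4).
Titrant: 2x + 1y = 0.01428;  mass: 90.03x + 128.13y = 0.8202
Solving, x = 6.076 × 10^-3 mol, y = 2.132 × 10^-3 mol
mass of H2C2O4 = 6.076 × 10^-3 × 90.03 = 0.5470 g

0.5470 g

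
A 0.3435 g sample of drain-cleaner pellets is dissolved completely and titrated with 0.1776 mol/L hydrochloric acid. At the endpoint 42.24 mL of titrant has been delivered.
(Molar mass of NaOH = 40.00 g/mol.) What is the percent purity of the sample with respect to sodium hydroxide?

NaOH + HCl → NaCl + H2O
n(HCl) = 0.04224 L × 0.1776 mol/L = 7.502 × 10^-3 mol
n(NaOH) = 7.502 × 10^-3 mol (1:1 ratio)
mass of NaOH = 7.502 × 10^-3 × 40.00 g/mol = 0.3001 g
% NaOH = 0.3001 / 0.3435 × 100 = 87.36 %

87.36 %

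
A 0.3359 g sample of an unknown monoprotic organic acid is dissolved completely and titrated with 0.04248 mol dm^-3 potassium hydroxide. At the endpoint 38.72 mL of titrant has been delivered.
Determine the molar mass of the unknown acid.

204.2 g/mol

n(KOH) = 0.03872 L × 0.04248 mol/L = 1.645 × 10^-3 mol
n(HA) = 1.645 × 10^-3 mol (1:1 ratio)
M = m / n = 0.3359 g / 1.645 × 10^-3 mol = 204.2 g/mol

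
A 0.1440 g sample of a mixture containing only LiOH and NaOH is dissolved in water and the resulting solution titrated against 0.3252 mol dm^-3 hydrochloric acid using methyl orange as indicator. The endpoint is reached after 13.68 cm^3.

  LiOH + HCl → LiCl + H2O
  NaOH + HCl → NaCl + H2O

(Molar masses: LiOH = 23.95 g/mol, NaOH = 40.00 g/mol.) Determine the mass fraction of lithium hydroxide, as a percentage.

35.18 %

n(HCl) = 0.01368 × 0.3252 = 4.449 × 10^-3 mol
Let x = n(LiOH), y = n(NaOH).
Titrant: 1x + 1y = 4.449 × 10^-3;  mass: 23.95x + 40.00y = 0.1440
Solving, x = 2.115 × 10^-3 mol, y = 2.334 × 10^-3 mol
mass of LiOH = 2.115 × 10^-3 × 23.95 = 0.05066 g
% LiOH = 0.05066 / 0.1440 × 100 = 35.18 %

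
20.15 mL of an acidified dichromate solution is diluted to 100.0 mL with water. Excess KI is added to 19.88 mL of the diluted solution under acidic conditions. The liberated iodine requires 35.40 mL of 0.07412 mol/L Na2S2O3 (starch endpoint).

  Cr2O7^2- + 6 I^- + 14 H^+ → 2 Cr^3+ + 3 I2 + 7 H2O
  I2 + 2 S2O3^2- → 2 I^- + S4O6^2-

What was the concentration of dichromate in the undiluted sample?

n(S2O3^2-) = 0.03540 × 0.07412 = 2.624 × 10^-3 mol
n(I2) = n(S2O3^2-)/2 = 1.312 × 10^-3 mol
From the 1:3 ratio, n(Cr2O7^2-) in the aliquot = 1/3 × 1.312 × 10^-3 = 4.373 × 10^-4 mol
[Cr2O7^2-]_dilute = 4.373 × 10^-4 / 0.01988 = 0.02200 mol/L
[Cr2O7^2-]_original = 0.02200 × 100.0/20.15 = 0.1092 mol/L

0.1092 mol/L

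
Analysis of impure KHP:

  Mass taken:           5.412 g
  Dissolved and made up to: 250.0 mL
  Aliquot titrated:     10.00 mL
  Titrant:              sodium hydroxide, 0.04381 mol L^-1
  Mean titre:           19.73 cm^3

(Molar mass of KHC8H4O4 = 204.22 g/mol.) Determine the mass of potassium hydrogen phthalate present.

KHC8H4O4 + NaOH → KNaC8H4O4 + H2O
n(NaOH) per titration = 0.01973 × 0.04381 = 8.644 × 10^-4 mol
n(KHC8H4O4) in each aliquot = 8.644 × 10^-4 mol (1:1 ratio)
n(KHC8H4O4) in the whole flask = 8.644 × 10^-4 × 250.0/10.00 = 0.02161 mol
mass of KHC8H4O4 = 0.02161 × 204.22 = 4.413 g

4.413 g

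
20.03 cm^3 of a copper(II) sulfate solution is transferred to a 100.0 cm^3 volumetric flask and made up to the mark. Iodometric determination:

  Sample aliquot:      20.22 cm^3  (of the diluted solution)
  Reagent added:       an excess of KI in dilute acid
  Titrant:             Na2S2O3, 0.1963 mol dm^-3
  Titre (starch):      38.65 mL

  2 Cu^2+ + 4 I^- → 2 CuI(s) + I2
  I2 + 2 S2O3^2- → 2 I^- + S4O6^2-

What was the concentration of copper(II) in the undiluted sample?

1.873 mol/L

n(S2O3^2-) = 0.03865 × 0.1963 = 7.587 × 10^-3 mol
n(I2) = n(S2O3^2-)/2 = 3.793 × 10^-3 mol
From the 2:1 ratio, n(Cu2+) in the aliquot = 2/1 × 3.793 × 10^-3 = 7.587 × 10^-3 mol
[Cu2+]_dilute = 7.587 × 10^-3 / 0.02022 = 0.3752 mol/L
[Cu2+]_original = 0.3752 × 100.0/20.03 = 1.873 mol/L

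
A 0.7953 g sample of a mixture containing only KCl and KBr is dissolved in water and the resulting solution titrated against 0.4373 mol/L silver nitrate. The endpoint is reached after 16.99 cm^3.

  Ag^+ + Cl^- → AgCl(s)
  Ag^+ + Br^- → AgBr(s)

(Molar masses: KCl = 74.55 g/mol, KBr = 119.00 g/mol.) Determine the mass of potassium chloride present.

0.1490 g

n(AgNO3) = 0.01699 × 0.4373 = 7.430 × 10^-3 mol
Let x = n(KCl), y = n(KBr).
Titrant: 1x + 1y = 7.430 × 10^-3;  mass: 74.55x + 119.00y = 0.7953
Solving, x = 1.999 × 10^-3 mol, y = 5.431 × 10^-3 mol
mass of KCl = 1.999 × 10^-3 × 74.55 = 0.1490 g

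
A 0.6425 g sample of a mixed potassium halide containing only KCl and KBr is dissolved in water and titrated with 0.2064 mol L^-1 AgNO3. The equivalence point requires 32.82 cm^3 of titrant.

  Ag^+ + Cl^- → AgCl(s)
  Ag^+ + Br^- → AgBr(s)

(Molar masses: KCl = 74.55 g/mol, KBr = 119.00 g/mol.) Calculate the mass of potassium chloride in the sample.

n(AgNO3) = 0.03282 × 0.2064 = 6.774 × 10^-3 mol
Let x = n(KCl), y = n(KBr).
Titrant: 1x + 1y = 6.774 × 10^-3;  mass: 74.55x + 119.00y = 0.6425
Solving, x = 3.681 × 10^-3 mol, y = 3.093 × 10^-3 mol
mass of KCl = 3.681 × 10^-3 × 74.55 = 0.2744 g

0.2744 g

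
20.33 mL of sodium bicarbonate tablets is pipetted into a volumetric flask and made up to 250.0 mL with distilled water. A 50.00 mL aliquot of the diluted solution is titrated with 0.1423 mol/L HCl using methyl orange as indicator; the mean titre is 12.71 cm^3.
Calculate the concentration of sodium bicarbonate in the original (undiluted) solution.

0.4448 mol/L

NaHCO3 + HCl → NaCl + H2O + CO2
n(HCl) = 0.01271 × 0.1423 = 1.809 × 10^-3 mol
n(NaHCO3) in the aliquot = 1.809 × 10^-3 mol (1:1 ratio)
[NaHCO3]_dilute = 1.809 × 10^-3 / 0.05000 = 0.03617 mol/L
Dilution factor = 250.0 / 20.33 = 12.30
[NaHCO3]_stock = 0.03617 × 12.30 = 0.4448 mol/L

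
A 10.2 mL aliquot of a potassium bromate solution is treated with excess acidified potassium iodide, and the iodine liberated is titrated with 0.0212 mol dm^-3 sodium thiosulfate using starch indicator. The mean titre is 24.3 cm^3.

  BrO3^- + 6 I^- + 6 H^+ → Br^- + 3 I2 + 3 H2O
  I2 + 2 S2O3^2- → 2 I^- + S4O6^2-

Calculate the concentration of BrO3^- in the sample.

0.00842 mol/L

n(S2O3^2-) = 0.0243 × 0.0212 = 5.15 × 10^-4 mol
n(I2) = n(S2O3^2-)/2 = 2.58 × 10^-4 mol
From the 1:3 ratio, n(BrO3^-) in the aliquot = 1/3 × 2.58 × 10^-4 = 8.59 × 10^-5 mol
[BrO3^-] = 8.59 × 10^-5 / 0.0102 = 0.00842 mol/L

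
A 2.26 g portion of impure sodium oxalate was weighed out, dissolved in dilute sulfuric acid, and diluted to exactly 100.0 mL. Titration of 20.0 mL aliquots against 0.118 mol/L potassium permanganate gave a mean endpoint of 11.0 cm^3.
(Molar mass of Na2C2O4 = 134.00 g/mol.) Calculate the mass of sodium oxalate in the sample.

2.17 g

2 MnO4^- + 5 C2O4^2- + 16 H^+ → 2 Mn^2+ + 10 CO2 + 8 H2O
n(KMnO4) per titration = 0.0110 × 0.118 = 1.30 × 10^-3 mol
From the 5:2 ratio, n(Na2C2O4) in each aliquot = 5/2 × 1.30 × 10^-3 = 3.25 × 10^-3 mol
n(Na2C2O4) in the whole flask = 3.25 × 10^-3 × 100.0/20.0 = 0.0162 mol
mass of Na2C2O4 = 0.0162 × 134.00 = 2.17 g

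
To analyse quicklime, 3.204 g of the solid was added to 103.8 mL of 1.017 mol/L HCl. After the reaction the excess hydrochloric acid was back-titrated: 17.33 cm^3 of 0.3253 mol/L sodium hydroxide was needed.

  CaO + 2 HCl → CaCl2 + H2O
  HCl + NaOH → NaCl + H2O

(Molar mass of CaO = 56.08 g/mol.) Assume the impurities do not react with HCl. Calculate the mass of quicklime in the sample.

2.802 g

n(HCl) added = 0.1038 × 1.017 = 0.1056 mol
n(NaOH) used in back-titration = 0.01733 × 0.3253 = 5.637 × 10^-3 mol
n(HCl) left over = 5.637 × 10^-3 mol (1:1 ratio)
n(HCl) consumed by analyte = 0.1056 − 5.637 × 10^-3 = 0.09993 mol
From the 1:2 ratio, n(CaO) = 1/2 × 0.09993 = 0.04996 mol
mass of CaO = 0.04996 × 56.08 = 2.802 g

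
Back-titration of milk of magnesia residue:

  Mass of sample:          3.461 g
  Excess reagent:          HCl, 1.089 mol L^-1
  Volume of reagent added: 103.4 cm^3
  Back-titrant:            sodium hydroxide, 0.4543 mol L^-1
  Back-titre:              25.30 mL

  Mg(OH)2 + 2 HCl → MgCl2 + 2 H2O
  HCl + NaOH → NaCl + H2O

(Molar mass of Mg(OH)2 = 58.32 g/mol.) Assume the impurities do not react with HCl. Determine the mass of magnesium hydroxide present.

n(HCl) added = 0.1034 × 1.089 = 0.1126 mol
n(NaOH) used in back-titration = 0.02530 × 0.4543 = 0.01149 mol
n(HCl) left over = 0.01149 mol (1:1 ratio)
n(HCl) consumed by analyte = 0.1126 − 0.01149 = 0.1011 mol
From the 1:2 ratio, n(Mg(OH)2) = 1/2 × 0.1011 = 0.05055 mol
mass of Mg(OH)2 = 0.05055 × 58.32 = 2.948 g

2.948 g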